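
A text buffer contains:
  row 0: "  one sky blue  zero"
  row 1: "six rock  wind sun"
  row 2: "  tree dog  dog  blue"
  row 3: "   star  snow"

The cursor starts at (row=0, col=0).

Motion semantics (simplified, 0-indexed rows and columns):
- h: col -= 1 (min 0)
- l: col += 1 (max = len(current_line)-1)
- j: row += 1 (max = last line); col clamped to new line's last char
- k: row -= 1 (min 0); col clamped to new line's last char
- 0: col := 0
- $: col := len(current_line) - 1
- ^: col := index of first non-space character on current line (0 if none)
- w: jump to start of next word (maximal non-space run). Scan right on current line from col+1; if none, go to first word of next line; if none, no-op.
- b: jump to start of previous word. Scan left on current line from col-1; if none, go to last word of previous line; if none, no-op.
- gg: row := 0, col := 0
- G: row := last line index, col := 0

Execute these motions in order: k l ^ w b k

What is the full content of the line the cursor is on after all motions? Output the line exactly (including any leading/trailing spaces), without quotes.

Answer:   one sky blue  zero

Derivation:
After 1 (k): row=0 col=0 char='_'
After 2 (l): row=0 col=1 char='_'
After 3 (^): row=0 col=2 char='o'
After 4 (w): row=0 col=6 char='s'
After 5 (b): row=0 col=2 char='o'
After 6 (k): row=0 col=2 char='o'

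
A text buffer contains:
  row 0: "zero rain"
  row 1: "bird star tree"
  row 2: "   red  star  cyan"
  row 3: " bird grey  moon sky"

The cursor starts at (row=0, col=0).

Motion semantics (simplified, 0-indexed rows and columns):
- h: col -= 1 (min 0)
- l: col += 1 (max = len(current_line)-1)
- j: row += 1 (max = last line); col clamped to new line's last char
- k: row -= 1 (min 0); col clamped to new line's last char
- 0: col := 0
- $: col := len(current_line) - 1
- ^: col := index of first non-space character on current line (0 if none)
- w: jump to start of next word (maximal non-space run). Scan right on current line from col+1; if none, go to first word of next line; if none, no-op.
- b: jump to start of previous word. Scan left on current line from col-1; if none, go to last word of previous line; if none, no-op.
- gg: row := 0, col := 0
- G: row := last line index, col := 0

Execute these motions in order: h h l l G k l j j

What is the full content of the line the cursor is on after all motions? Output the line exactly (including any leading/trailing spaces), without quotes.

Answer:  bird grey  moon sky

Derivation:
After 1 (h): row=0 col=0 char='z'
After 2 (h): row=0 col=0 char='z'
After 3 (l): row=0 col=1 char='e'
After 4 (l): row=0 col=2 char='r'
After 5 (G): row=3 col=0 char='_'
After 6 (k): row=2 col=0 char='_'
After 7 (l): row=2 col=1 char='_'
After 8 (j): row=3 col=1 char='b'
After 9 (j): row=3 col=1 char='b'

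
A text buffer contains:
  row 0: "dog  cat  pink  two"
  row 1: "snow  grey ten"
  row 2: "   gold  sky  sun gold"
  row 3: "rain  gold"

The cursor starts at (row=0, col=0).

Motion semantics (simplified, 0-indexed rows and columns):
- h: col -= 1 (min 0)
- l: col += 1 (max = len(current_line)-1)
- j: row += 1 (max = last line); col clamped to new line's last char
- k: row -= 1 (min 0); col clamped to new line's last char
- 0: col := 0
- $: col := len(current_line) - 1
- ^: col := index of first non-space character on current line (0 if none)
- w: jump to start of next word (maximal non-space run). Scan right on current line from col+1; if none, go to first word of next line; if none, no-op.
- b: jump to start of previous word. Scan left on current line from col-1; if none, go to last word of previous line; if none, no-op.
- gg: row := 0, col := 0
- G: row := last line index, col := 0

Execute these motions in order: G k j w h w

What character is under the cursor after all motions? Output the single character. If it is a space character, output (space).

Answer: g

Derivation:
After 1 (G): row=3 col=0 char='r'
After 2 (k): row=2 col=0 char='_'
After 3 (j): row=3 col=0 char='r'
After 4 (w): row=3 col=6 char='g'
After 5 (h): row=3 col=5 char='_'
After 6 (w): row=3 col=6 char='g'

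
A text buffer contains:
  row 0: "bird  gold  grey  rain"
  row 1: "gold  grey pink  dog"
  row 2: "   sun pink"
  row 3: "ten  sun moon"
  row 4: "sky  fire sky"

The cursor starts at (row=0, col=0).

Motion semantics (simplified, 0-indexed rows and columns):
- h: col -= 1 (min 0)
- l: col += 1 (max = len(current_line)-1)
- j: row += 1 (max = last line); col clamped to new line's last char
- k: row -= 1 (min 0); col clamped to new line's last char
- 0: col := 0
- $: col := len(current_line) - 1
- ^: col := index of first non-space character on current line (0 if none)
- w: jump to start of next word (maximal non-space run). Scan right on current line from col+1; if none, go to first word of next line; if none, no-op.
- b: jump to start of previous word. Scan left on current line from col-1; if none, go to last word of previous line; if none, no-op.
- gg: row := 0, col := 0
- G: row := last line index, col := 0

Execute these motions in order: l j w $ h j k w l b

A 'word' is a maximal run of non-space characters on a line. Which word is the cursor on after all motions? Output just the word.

After 1 (l): row=0 col=1 char='i'
After 2 (j): row=1 col=1 char='o'
After 3 (w): row=1 col=6 char='g'
After 4 ($): row=1 col=19 char='g'
After 5 (h): row=1 col=18 char='o'
After 6 (j): row=2 col=10 char='k'
After 7 (k): row=1 col=10 char='_'
After 8 (w): row=1 col=11 char='p'
After 9 (l): row=1 col=12 char='i'
After 10 (b): row=1 col=11 char='p'

Answer: pink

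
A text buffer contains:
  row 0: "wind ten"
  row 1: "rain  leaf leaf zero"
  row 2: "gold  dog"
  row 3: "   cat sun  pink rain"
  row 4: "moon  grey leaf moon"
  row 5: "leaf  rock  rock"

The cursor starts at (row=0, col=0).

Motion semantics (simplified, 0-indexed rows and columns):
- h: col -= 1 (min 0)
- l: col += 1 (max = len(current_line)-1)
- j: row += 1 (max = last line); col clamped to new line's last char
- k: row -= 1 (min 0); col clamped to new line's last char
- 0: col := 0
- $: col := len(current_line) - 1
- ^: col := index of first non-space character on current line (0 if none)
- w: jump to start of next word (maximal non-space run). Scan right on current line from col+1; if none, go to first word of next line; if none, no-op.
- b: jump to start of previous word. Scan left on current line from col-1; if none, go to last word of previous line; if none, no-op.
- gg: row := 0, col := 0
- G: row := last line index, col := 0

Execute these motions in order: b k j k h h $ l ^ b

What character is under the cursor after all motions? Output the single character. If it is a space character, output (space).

After 1 (b): row=0 col=0 char='w'
After 2 (k): row=0 col=0 char='w'
After 3 (j): row=1 col=0 char='r'
After 4 (k): row=0 col=0 char='w'
After 5 (h): row=0 col=0 char='w'
After 6 (h): row=0 col=0 char='w'
After 7 ($): row=0 col=7 char='n'
After 8 (l): row=0 col=7 char='n'
After 9 (^): row=0 col=0 char='w'
After 10 (b): row=0 col=0 char='w'

Answer: w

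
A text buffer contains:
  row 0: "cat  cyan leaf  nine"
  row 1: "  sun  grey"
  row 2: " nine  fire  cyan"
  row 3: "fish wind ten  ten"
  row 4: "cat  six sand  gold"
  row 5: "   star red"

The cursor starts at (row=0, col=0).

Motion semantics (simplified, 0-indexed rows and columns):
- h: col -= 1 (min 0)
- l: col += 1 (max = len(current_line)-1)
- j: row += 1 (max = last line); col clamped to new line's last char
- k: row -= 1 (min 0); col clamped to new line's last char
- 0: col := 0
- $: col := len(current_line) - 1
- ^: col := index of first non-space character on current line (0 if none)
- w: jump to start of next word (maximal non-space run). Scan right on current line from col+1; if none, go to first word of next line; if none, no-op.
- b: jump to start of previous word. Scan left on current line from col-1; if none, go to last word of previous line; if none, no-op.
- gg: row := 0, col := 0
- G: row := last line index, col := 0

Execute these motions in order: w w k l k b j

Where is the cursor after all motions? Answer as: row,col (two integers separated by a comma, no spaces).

After 1 (w): row=0 col=5 char='c'
After 2 (w): row=0 col=10 char='l'
After 3 (k): row=0 col=10 char='l'
After 4 (l): row=0 col=11 char='e'
After 5 (k): row=0 col=11 char='e'
After 6 (b): row=0 col=10 char='l'
After 7 (j): row=1 col=10 char='y'

Answer: 1,10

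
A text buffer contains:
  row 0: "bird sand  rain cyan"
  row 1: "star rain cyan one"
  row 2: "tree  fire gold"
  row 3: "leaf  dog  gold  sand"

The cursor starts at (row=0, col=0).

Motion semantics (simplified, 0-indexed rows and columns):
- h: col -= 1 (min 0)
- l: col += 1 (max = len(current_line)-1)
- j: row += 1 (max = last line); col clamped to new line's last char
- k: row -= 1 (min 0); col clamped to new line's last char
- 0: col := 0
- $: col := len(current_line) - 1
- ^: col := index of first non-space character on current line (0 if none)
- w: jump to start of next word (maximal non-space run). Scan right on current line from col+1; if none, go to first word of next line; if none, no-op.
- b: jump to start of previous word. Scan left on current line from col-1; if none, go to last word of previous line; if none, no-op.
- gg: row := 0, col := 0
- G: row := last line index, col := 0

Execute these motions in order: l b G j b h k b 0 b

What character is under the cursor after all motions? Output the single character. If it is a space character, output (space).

Answer: c

Derivation:
After 1 (l): row=0 col=1 char='i'
After 2 (b): row=0 col=0 char='b'
After 3 (G): row=3 col=0 char='l'
After 4 (j): row=3 col=0 char='l'
After 5 (b): row=2 col=11 char='g'
After 6 (h): row=2 col=10 char='_'
After 7 (k): row=1 col=10 char='c'
After 8 (b): row=1 col=5 char='r'
After 9 (0): row=1 col=0 char='s'
After 10 (b): row=0 col=16 char='c'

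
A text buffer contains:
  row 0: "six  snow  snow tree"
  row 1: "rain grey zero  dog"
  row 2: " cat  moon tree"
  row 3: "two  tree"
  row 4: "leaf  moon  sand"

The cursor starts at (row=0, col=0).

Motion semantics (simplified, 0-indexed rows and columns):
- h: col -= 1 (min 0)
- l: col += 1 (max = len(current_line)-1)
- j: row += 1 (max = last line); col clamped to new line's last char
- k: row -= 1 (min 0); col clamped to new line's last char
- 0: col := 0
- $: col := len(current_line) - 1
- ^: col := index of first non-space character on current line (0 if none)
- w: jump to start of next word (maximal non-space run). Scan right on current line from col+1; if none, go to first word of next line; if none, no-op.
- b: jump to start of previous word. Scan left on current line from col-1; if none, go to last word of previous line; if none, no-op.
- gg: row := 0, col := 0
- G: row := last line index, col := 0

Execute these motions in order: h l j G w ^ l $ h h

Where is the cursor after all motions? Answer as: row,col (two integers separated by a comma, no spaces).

Answer: 4,13

Derivation:
After 1 (h): row=0 col=0 char='s'
After 2 (l): row=0 col=1 char='i'
After 3 (j): row=1 col=1 char='a'
After 4 (G): row=4 col=0 char='l'
After 5 (w): row=4 col=6 char='m'
After 6 (^): row=4 col=0 char='l'
After 7 (l): row=4 col=1 char='e'
After 8 ($): row=4 col=15 char='d'
After 9 (h): row=4 col=14 char='n'
After 10 (h): row=4 col=13 char='a'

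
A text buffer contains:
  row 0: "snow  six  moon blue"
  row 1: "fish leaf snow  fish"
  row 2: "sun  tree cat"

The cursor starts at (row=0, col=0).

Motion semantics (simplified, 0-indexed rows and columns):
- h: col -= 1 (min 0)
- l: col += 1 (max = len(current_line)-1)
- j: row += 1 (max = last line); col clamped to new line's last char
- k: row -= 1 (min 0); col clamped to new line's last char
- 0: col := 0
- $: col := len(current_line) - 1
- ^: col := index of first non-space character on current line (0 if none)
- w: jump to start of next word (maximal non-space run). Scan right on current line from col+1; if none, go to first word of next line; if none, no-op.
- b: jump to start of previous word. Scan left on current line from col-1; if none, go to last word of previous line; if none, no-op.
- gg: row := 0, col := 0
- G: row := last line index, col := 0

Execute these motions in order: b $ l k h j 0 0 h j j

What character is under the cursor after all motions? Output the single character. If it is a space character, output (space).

Answer: s

Derivation:
After 1 (b): row=0 col=0 char='s'
After 2 ($): row=0 col=19 char='e'
After 3 (l): row=0 col=19 char='e'
After 4 (k): row=0 col=19 char='e'
After 5 (h): row=0 col=18 char='u'
After 6 (j): row=1 col=18 char='s'
After 7 (0): row=1 col=0 char='f'
After 8 (0): row=1 col=0 char='f'
After 9 (h): row=1 col=0 char='f'
After 10 (j): row=2 col=0 char='s'
After 11 (j): row=2 col=0 char='s'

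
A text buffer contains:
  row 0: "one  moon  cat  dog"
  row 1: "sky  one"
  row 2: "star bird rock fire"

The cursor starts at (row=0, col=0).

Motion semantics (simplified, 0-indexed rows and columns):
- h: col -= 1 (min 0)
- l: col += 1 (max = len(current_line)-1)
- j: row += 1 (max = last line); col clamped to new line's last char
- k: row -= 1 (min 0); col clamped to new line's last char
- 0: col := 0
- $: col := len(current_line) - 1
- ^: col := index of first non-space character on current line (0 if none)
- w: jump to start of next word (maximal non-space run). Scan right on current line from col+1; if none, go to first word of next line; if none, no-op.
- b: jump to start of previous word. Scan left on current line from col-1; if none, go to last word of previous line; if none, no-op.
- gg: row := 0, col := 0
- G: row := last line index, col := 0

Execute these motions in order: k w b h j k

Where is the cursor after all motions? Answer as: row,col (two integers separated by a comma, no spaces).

After 1 (k): row=0 col=0 char='o'
After 2 (w): row=0 col=5 char='m'
After 3 (b): row=0 col=0 char='o'
After 4 (h): row=0 col=0 char='o'
After 5 (j): row=1 col=0 char='s'
After 6 (k): row=0 col=0 char='o'

Answer: 0,0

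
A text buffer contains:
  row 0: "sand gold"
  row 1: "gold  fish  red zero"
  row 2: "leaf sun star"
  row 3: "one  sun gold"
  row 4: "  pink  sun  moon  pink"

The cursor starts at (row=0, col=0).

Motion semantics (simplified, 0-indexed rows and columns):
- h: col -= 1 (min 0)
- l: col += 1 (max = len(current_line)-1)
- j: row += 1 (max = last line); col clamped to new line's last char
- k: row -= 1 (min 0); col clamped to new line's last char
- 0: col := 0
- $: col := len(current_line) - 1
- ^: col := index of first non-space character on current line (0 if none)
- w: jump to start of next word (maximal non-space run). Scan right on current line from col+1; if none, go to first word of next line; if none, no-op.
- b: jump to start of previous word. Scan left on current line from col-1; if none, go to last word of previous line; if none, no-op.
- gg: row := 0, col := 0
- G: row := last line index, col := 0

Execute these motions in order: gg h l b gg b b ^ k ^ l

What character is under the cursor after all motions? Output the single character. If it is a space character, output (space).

After 1 (gg): row=0 col=0 char='s'
After 2 (h): row=0 col=0 char='s'
After 3 (l): row=0 col=1 char='a'
After 4 (b): row=0 col=0 char='s'
After 5 (gg): row=0 col=0 char='s'
After 6 (b): row=0 col=0 char='s'
After 7 (b): row=0 col=0 char='s'
After 8 (^): row=0 col=0 char='s'
After 9 (k): row=0 col=0 char='s'
After 10 (^): row=0 col=0 char='s'
After 11 (l): row=0 col=1 char='a'

Answer: a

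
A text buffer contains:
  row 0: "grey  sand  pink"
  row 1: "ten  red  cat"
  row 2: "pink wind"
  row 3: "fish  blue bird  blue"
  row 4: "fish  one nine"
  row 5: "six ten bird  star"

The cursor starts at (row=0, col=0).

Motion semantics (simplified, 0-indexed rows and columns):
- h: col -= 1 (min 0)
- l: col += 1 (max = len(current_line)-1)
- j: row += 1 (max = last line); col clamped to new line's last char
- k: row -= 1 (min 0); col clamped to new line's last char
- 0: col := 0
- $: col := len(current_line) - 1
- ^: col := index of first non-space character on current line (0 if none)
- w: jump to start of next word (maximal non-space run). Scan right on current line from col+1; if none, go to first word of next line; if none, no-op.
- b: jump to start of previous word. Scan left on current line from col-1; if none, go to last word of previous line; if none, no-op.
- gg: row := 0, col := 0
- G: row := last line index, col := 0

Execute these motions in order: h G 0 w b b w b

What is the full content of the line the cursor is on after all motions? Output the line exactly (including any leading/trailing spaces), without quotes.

Answer: fish  one nine

Derivation:
After 1 (h): row=0 col=0 char='g'
After 2 (G): row=5 col=0 char='s'
After 3 (0): row=5 col=0 char='s'
After 4 (w): row=5 col=4 char='t'
After 5 (b): row=5 col=0 char='s'
After 6 (b): row=4 col=10 char='n'
After 7 (w): row=5 col=0 char='s'
After 8 (b): row=4 col=10 char='n'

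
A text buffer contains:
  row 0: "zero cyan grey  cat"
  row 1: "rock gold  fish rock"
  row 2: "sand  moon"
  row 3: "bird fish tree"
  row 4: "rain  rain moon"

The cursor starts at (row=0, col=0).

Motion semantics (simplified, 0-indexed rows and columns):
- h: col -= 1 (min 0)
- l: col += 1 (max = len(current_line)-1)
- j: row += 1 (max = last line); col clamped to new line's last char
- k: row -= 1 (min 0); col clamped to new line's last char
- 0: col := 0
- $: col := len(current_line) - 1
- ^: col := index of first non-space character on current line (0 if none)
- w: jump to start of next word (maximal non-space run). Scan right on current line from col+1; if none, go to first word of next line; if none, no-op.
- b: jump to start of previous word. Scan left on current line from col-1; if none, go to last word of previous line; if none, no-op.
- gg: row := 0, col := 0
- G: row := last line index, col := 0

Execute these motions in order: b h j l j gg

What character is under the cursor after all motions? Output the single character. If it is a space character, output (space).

Answer: z

Derivation:
After 1 (b): row=0 col=0 char='z'
After 2 (h): row=0 col=0 char='z'
After 3 (j): row=1 col=0 char='r'
After 4 (l): row=1 col=1 char='o'
After 5 (j): row=2 col=1 char='a'
After 6 (gg): row=0 col=0 char='z'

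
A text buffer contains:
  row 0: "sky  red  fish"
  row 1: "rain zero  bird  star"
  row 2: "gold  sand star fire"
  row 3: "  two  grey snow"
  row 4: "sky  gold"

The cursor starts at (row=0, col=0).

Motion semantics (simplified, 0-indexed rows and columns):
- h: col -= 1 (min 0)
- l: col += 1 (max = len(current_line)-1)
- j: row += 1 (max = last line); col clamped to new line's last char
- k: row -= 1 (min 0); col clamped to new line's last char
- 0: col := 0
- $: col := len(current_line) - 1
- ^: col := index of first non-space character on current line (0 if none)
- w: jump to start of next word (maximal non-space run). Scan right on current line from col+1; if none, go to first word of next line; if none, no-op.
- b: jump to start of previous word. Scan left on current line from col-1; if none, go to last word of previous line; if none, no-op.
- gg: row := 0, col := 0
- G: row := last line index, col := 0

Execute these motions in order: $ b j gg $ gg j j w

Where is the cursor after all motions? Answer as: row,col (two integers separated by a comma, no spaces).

After 1 ($): row=0 col=13 char='h'
After 2 (b): row=0 col=10 char='f'
After 3 (j): row=1 col=10 char='_'
After 4 (gg): row=0 col=0 char='s'
After 5 ($): row=0 col=13 char='h'
After 6 (gg): row=0 col=0 char='s'
After 7 (j): row=1 col=0 char='r'
After 8 (j): row=2 col=0 char='g'
After 9 (w): row=2 col=6 char='s'

Answer: 2,6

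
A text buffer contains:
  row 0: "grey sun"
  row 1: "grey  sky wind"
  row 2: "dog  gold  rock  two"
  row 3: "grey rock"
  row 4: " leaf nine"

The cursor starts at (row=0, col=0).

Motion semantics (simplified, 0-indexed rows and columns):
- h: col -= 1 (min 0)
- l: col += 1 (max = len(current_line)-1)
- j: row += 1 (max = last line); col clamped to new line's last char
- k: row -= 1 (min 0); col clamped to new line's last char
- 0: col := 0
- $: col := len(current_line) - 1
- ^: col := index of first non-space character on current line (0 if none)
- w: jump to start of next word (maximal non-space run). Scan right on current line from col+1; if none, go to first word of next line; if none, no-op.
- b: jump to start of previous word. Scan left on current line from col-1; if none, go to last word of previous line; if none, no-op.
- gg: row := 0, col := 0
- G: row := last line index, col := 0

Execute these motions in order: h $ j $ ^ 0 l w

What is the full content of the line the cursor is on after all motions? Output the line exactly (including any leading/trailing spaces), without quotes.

Answer: grey  sky wind

Derivation:
After 1 (h): row=0 col=0 char='g'
After 2 ($): row=0 col=7 char='n'
After 3 (j): row=1 col=7 char='k'
After 4 ($): row=1 col=13 char='d'
After 5 (^): row=1 col=0 char='g'
After 6 (0): row=1 col=0 char='g'
After 7 (l): row=1 col=1 char='r'
After 8 (w): row=1 col=6 char='s'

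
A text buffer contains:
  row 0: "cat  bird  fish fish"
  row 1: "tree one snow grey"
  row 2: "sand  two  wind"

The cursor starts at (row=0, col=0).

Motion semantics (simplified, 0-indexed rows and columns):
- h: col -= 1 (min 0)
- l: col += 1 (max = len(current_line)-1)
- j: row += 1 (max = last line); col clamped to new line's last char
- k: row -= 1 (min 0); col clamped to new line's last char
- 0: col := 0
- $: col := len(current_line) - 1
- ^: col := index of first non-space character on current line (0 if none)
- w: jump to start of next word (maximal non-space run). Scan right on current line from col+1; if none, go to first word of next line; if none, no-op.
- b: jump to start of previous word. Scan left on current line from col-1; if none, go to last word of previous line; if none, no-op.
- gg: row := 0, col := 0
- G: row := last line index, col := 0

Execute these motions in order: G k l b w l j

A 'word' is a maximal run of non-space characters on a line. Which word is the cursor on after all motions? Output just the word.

After 1 (G): row=2 col=0 char='s'
After 2 (k): row=1 col=0 char='t'
After 3 (l): row=1 col=1 char='r'
After 4 (b): row=1 col=0 char='t'
After 5 (w): row=1 col=5 char='o'
After 6 (l): row=1 col=6 char='n'
After 7 (j): row=2 col=6 char='t'

Answer: two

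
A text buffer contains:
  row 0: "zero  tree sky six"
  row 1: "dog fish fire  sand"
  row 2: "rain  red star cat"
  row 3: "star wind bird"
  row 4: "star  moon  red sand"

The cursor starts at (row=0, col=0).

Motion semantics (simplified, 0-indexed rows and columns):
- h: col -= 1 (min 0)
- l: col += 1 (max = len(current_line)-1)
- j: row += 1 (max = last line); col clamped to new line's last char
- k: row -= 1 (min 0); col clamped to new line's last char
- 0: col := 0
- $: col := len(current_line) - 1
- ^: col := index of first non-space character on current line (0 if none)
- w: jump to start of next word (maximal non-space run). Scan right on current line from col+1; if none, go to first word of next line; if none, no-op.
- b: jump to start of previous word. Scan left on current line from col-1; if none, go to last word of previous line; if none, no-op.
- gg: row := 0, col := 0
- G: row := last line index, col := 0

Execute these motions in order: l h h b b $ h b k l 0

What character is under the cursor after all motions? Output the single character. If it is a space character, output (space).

Answer: z

Derivation:
After 1 (l): row=0 col=1 char='e'
After 2 (h): row=0 col=0 char='z'
After 3 (h): row=0 col=0 char='z'
After 4 (b): row=0 col=0 char='z'
After 5 (b): row=0 col=0 char='z'
After 6 ($): row=0 col=17 char='x'
After 7 (h): row=0 col=16 char='i'
After 8 (b): row=0 col=15 char='s'
After 9 (k): row=0 col=15 char='s'
After 10 (l): row=0 col=16 char='i'
After 11 (0): row=0 col=0 char='z'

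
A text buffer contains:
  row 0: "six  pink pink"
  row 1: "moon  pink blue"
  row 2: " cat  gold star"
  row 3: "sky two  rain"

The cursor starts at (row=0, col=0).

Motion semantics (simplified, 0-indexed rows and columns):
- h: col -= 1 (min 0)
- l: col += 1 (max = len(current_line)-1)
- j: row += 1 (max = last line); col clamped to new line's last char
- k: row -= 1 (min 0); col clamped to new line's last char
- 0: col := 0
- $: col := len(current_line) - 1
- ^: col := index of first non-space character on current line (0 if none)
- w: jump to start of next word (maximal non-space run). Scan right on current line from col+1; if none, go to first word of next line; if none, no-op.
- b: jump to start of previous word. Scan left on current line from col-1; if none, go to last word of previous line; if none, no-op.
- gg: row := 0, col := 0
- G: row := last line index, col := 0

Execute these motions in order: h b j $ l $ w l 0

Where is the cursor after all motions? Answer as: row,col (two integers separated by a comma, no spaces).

After 1 (h): row=0 col=0 char='s'
After 2 (b): row=0 col=0 char='s'
After 3 (j): row=1 col=0 char='m'
After 4 ($): row=1 col=14 char='e'
After 5 (l): row=1 col=14 char='e'
After 6 ($): row=1 col=14 char='e'
After 7 (w): row=2 col=1 char='c'
After 8 (l): row=2 col=2 char='a'
After 9 (0): row=2 col=0 char='_'

Answer: 2,0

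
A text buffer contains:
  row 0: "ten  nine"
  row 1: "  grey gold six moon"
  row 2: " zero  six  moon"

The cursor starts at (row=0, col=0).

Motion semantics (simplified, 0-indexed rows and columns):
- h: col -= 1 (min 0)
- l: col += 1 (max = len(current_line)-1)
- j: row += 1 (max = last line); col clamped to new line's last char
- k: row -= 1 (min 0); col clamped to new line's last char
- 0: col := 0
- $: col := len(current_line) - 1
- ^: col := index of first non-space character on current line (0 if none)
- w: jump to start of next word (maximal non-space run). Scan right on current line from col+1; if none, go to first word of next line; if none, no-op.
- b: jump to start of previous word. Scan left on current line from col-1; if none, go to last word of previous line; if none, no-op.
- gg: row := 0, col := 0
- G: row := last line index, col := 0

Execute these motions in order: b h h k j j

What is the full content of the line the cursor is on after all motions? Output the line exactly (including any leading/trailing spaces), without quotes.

Answer:  zero  six  moon

Derivation:
After 1 (b): row=0 col=0 char='t'
After 2 (h): row=0 col=0 char='t'
After 3 (h): row=0 col=0 char='t'
After 4 (k): row=0 col=0 char='t'
After 5 (j): row=1 col=0 char='_'
After 6 (j): row=2 col=0 char='_'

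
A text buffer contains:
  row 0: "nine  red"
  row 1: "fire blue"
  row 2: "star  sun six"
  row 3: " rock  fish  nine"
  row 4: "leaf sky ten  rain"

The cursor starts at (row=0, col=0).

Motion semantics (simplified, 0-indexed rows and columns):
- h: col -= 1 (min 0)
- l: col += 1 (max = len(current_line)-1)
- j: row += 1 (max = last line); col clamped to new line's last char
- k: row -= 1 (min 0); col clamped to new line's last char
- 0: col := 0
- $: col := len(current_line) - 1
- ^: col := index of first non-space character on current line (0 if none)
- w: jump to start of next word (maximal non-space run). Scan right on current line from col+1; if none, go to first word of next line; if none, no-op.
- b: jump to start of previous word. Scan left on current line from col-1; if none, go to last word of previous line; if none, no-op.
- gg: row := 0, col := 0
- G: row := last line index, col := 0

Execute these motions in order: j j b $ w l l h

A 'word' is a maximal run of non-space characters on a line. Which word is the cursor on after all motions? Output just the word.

Answer: star

Derivation:
After 1 (j): row=1 col=0 char='f'
After 2 (j): row=2 col=0 char='s'
After 3 (b): row=1 col=5 char='b'
After 4 ($): row=1 col=8 char='e'
After 5 (w): row=2 col=0 char='s'
After 6 (l): row=2 col=1 char='t'
After 7 (l): row=2 col=2 char='a'
After 8 (h): row=2 col=1 char='t'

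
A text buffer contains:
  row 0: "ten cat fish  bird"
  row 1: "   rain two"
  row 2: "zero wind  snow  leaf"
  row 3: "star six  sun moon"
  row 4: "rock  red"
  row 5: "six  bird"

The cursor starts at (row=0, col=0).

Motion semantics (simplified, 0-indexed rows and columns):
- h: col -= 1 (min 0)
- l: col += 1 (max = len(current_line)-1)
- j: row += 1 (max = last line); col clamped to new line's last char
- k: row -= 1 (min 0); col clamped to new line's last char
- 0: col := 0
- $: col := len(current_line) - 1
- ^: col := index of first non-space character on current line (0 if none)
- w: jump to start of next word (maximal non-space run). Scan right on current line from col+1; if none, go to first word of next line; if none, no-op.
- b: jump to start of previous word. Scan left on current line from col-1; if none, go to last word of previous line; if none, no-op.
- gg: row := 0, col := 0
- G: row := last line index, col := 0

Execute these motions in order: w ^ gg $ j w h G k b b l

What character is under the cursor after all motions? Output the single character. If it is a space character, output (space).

After 1 (w): row=0 col=4 char='c'
After 2 (^): row=0 col=0 char='t'
After 3 (gg): row=0 col=0 char='t'
After 4 ($): row=0 col=17 char='d'
After 5 (j): row=1 col=10 char='o'
After 6 (w): row=2 col=0 char='z'
After 7 (h): row=2 col=0 char='z'
After 8 (G): row=5 col=0 char='s'
After 9 (k): row=4 col=0 char='r'
After 10 (b): row=3 col=14 char='m'
After 11 (b): row=3 col=10 char='s'
After 12 (l): row=3 col=11 char='u'

Answer: u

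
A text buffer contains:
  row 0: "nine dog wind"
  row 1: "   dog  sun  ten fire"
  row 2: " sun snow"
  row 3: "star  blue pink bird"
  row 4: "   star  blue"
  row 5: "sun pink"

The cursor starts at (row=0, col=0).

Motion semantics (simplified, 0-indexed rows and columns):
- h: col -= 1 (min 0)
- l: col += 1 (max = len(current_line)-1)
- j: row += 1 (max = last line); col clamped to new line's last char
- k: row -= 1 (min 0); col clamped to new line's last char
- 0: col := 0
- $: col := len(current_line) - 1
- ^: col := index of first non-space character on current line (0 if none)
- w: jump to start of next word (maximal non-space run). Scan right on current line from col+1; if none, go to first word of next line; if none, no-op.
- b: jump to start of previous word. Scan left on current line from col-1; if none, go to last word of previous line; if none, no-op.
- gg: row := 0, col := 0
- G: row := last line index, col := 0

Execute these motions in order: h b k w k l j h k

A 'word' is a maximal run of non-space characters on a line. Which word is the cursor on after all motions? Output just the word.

After 1 (h): row=0 col=0 char='n'
After 2 (b): row=0 col=0 char='n'
After 3 (k): row=0 col=0 char='n'
After 4 (w): row=0 col=5 char='d'
After 5 (k): row=0 col=5 char='d'
After 6 (l): row=0 col=6 char='o'
After 7 (j): row=1 col=6 char='_'
After 8 (h): row=1 col=5 char='g'
After 9 (k): row=0 col=5 char='d'

Answer: dog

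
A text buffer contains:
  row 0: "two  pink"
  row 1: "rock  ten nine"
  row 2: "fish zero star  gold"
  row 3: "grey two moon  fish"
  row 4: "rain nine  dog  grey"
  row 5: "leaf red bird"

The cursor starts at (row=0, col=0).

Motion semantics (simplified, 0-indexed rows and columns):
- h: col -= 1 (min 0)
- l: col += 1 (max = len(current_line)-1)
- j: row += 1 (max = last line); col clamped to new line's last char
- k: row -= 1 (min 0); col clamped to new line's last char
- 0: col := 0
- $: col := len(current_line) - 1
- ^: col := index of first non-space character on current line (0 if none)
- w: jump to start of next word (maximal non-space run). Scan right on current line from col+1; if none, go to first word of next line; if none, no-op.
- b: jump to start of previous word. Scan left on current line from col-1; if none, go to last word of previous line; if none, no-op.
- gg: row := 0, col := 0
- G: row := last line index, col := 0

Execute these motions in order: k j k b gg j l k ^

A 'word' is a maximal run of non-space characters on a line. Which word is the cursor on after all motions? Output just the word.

After 1 (k): row=0 col=0 char='t'
After 2 (j): row=1 col=0 char='r'
After 3 (k): row=0 col=0 char='t'
After 4 (b): row=0 col=0 char='t'
After 5 (gg): row=0 col=0 char='t'
After 6 (j): row=1 col=0 char='r'
After 7 (l): row=1 col=1 char='o'
After 8 (k): row=0 col=1 char='w'
After 9 (^): row=0 col=0 char='t'

Answer: two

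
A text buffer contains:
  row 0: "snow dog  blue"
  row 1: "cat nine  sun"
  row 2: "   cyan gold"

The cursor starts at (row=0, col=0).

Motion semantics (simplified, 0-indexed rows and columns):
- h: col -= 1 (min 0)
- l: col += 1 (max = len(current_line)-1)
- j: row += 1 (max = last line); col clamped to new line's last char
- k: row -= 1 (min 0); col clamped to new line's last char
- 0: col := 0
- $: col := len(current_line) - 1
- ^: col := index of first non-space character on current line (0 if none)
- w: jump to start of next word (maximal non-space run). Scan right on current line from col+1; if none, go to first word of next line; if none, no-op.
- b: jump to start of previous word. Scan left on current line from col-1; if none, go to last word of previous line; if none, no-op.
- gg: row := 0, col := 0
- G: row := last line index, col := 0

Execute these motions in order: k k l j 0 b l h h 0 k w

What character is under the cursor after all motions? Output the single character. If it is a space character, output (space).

Answer: d

Derivation:
After 1 (k): row=0 col=0 char='s'
After 2 (k): row=0 col=0 char='s'
After 3 (l): row=0 col=1 char='n'
After 4 (j): row=1 col=1 char='a'
After 5 (0): row=1 col=0 char='c'
After 6 (b): row=0 col=10 char='b'
After 7 (l): row=0 col=11 char='l'
After 8 (h): row=0 col=10 char='b'
After 9 (h): row=0 col=9 char='_'
After 10 (0): row=0 col=0 char='s'
After 11 (k): row=0 col=0 char='s'
After 12 (w): row=0 col=5 char='d'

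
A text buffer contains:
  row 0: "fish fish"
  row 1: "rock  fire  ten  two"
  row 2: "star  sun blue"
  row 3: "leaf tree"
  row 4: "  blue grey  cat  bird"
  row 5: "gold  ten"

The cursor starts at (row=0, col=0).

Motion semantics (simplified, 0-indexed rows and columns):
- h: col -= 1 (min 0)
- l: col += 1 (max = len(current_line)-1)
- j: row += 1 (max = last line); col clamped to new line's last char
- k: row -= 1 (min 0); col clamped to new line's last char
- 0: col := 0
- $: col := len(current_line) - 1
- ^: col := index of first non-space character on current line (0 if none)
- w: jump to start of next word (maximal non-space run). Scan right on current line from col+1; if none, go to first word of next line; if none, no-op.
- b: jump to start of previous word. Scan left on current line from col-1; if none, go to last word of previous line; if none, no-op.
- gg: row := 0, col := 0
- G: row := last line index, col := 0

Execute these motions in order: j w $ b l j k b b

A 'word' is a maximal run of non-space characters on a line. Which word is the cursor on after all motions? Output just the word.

Answer: fire

Derivation:
After 1 (j): row=1 col=0 char='r'
After 2 (w): row=1 col=6 char='f'
After 3 ($): row=1 col=19 char='o'
After 4 (b): row=1 col=17 char='t'
After 5 (l): row=1 col=18 char='w'
After 6 (j): row=2 col=13 char='e'
After 7 (k): row=1 col=13 char='e'
After 8 (b): row=1 col=12 char='t'
After 9 (b): row=1 col=6 char='f'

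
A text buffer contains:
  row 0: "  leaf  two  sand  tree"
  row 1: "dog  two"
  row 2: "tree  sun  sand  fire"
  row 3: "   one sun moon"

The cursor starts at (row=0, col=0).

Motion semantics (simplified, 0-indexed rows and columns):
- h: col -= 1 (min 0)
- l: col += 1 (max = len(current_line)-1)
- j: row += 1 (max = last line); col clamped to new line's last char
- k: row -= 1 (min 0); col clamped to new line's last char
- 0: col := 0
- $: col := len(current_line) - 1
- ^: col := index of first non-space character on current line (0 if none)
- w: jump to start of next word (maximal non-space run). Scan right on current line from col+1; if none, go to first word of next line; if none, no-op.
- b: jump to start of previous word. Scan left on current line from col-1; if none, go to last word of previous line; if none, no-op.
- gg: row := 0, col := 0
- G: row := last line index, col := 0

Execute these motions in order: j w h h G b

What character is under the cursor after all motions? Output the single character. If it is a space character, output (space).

Answer: f

Derivation:
After 1 (j): row=1 col=0 char='d'
After 2 (w): row=1 col=5 char='t'
After 3 (h): row=1 col=4 char='_'
After 4 (h): row=1 col=3 char='_'
After 5 (G): row=3 col=0 char='_'
After 6 (b): row=2 col=17 char='f'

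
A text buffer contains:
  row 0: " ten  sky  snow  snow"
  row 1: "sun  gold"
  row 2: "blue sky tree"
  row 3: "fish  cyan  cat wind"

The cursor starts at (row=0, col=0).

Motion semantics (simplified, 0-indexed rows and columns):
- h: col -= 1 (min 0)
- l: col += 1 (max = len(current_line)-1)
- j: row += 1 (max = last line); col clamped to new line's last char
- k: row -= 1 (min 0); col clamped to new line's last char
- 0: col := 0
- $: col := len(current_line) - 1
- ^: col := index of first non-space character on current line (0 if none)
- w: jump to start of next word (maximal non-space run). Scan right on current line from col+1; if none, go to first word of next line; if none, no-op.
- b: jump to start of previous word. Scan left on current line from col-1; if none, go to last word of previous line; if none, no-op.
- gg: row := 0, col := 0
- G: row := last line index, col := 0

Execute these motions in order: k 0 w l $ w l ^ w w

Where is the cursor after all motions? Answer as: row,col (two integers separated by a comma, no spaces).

Answer: 2,0

Derivation:
After 1 (k): row=0 col=0 char='_'
After 2 (0): row=0 col=0 char='_'
After 3 (w): row=0 col=1 char='t'
After 4 (l): row=0 col=2 char='e'
After 5 ($): row=0 col=20 char='w'
After 6 (w): row=1 col=0 char='s'
After 7 (l): row=1 col=1 char='u'
After 8 (^): row=1 col=0 char='s'
After 9 (w): row=1 col=5 char='g'
After 10 (w): row=2 col=0 char='b'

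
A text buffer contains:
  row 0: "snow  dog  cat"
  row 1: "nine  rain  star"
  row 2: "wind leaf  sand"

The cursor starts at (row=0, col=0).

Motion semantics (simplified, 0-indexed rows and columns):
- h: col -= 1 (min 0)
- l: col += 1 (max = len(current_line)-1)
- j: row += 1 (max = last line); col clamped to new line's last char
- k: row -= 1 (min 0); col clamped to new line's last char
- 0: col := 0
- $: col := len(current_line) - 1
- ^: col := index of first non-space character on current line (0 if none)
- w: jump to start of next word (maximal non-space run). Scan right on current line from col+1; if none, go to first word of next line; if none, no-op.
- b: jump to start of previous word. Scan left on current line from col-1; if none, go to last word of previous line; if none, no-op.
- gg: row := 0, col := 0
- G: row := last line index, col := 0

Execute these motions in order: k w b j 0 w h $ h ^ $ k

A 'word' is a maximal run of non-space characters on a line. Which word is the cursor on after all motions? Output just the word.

Answer: cat

Derivation:
After 1 (k): row=0 col=0 char='s'
After 2 (w): row=0 col=6 char='d'
After 3 (b): row=0 col=0 char='s'
After 4 (j): row=1 col=0 char='n'
After 5 (0): row=1 col=0 char='n'
After 6 (w): row=1 col=6 char='r'
After 7 (h): row=1 col=5 char='_'
After 8 ($): row=1 col=15 char='r'
After 9 (h): row=1 col=14 char='a'
After 10 (^): row=1 col=0 char='n'
After 11 ($): row=1 col=15 char='r'
After 12 (k): row=0 col=13 char='t'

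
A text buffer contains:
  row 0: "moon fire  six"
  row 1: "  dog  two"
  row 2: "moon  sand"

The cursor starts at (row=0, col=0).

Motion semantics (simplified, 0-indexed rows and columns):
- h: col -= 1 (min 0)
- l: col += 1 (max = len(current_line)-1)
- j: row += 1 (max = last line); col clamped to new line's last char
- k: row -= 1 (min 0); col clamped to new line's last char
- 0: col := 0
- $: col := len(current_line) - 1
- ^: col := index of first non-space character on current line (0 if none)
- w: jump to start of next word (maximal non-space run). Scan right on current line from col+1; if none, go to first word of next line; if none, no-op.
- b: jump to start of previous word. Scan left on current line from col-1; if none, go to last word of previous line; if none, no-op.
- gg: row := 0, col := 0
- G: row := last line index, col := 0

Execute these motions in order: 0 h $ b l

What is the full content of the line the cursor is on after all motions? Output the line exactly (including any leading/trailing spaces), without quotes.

Answer: moon fire  six

Derivation:
After 1 (0): row=0 col=0 char='m'
After 2 (h): row=0 col=0 char='m'
After 3 ($): row=0 col=13 char='x'
After 4 (b): row=0 col=11 char='s'
After 5 (l): row=0 col=12 char='i'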